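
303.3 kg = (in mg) 3.033e+08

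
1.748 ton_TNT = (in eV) 4.565e+28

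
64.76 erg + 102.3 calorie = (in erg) 4.28e+09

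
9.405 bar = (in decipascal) 9.405e+06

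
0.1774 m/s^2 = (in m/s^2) 0.1774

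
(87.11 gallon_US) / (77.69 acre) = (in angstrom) 1.049e+04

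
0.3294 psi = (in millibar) 22.71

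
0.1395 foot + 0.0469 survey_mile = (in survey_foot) 247.8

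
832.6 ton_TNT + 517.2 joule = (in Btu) 3.302e+09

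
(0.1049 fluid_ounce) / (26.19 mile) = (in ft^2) 7.923e-10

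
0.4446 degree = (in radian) 0.00776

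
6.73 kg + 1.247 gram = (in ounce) 237.4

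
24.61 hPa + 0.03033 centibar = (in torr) 18.69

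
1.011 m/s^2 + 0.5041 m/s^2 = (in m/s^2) 1.515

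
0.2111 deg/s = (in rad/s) 0.003684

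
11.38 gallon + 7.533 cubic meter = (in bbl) 47.65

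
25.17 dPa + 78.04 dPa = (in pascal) 10.32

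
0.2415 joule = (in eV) 1.507e+18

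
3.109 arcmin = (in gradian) 0.05757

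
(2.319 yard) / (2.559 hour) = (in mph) 0.0005149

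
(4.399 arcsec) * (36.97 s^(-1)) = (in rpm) 0.007529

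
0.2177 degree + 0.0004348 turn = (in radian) 0.006532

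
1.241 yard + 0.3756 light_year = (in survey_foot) 1.166e+16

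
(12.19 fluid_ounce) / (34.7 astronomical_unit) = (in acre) 1.716e-20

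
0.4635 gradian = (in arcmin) 25.03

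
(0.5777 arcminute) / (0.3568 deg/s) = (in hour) 7.496e-06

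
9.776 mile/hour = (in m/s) 4.37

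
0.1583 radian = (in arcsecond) 3.265e+04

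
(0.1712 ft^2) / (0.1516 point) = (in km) 0.2974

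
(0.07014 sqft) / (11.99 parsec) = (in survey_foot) 5.778e-20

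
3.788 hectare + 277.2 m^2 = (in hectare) 3.816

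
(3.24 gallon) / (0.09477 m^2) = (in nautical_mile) 6.988e-05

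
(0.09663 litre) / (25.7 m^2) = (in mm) 0.00376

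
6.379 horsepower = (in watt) 4757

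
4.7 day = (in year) 0.01288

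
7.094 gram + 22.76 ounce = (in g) 652.3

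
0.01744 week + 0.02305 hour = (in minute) 177.2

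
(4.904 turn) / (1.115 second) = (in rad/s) 27.63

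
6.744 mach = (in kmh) 8267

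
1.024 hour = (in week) 0.006095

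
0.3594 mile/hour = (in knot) 0.3123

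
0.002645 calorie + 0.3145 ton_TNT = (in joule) 1.316e+09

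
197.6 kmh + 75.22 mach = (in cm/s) 2.567e+06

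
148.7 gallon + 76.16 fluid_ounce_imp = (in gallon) 149.3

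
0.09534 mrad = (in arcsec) 19.67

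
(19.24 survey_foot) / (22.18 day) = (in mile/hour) 6.845e-06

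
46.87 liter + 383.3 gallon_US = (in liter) 1498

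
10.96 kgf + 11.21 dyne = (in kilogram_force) 10.96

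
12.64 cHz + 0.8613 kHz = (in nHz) 8.614e+11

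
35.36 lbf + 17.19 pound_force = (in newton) 233.8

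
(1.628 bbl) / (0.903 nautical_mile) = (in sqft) 0.001666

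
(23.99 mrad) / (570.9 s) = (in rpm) 0.0004013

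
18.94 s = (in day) 0.0002192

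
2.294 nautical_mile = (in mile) 2.64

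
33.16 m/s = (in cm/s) 3316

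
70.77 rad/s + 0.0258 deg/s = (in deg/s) 4055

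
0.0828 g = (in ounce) 0.002921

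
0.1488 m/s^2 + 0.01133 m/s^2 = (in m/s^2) 0.1601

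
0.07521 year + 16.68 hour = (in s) 2.432e+06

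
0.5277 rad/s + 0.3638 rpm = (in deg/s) 32.42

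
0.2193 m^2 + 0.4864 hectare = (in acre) 1.202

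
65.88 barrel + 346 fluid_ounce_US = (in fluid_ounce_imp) 3.69e+05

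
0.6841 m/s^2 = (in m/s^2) 0.6841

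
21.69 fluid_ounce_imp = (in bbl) 0.003876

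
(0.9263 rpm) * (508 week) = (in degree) 1.708e+09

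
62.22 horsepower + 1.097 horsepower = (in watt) 4.722e+04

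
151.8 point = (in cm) 5.355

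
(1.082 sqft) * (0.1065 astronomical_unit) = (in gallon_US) 4.231e+11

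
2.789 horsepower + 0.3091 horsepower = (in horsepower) 3.098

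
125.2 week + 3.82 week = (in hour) 2.168e+04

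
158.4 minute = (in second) 9504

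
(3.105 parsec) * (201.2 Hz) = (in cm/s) 1.928e+21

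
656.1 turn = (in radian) 4122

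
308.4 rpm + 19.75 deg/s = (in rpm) 311.7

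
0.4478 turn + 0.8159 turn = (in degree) 454.9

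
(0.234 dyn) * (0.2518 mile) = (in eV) 5.918e+15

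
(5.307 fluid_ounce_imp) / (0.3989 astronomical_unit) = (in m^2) 2.527e-15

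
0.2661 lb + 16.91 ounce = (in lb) 1.323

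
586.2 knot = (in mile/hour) 674.6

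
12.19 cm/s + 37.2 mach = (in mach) 37.2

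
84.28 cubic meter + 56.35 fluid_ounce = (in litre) 8.428e+04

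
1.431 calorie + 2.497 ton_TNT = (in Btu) 9.902e+06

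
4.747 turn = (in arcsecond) 6.152e+06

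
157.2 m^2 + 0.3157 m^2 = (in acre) 0.03892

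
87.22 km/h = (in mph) 54.2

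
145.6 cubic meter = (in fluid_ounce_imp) 5.124e+06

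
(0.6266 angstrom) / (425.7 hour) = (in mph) 9.146e-17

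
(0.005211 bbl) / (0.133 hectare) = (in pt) 0.001766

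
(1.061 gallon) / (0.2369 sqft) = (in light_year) 1.929e-17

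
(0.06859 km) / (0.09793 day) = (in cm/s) 0.8106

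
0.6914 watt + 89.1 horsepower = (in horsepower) 89.1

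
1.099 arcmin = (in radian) 0.0003197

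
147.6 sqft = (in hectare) 0.001371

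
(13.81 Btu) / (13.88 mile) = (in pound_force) 0.1466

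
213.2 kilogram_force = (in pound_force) 470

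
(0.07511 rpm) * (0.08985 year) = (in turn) 3547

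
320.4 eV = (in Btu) 4.865e-20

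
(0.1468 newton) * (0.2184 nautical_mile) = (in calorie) 14.19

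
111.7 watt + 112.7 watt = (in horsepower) 0.3009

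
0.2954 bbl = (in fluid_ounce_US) 1588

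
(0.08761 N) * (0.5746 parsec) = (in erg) 1.553e+22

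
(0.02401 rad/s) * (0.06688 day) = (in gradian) 8832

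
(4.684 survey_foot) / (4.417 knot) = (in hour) 0.0001745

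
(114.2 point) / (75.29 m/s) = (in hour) 1.486e-07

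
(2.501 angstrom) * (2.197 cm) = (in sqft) 5.914e-11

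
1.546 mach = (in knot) 1023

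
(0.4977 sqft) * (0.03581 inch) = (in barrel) 0.0002645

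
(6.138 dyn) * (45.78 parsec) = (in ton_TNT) 2.072e+04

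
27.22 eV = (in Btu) 4.134e-21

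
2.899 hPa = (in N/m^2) 289.9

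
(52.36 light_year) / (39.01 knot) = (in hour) 6.857e+12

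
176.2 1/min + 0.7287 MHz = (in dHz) 7.287e+06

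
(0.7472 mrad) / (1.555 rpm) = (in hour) 1.275e-06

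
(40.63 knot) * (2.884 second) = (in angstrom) 6.028e+11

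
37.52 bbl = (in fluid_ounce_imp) 2.099e+05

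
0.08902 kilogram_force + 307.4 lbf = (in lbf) 307.6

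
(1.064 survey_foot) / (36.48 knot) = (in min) 0.000288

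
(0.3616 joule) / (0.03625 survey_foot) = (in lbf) 7.357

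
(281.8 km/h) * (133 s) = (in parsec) 3.374e-13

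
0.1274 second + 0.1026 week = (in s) 6.205e+04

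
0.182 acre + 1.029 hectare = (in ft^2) 1.187e+05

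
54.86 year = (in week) 2861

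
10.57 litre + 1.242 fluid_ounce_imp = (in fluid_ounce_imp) 373.3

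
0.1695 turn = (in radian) 1.065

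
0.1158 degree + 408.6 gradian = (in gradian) 408.7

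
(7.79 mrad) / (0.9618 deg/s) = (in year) 1.472e-08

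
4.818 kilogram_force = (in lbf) 10.62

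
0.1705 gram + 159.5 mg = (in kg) 0.00033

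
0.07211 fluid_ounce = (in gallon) 0.0005634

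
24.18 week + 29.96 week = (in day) 379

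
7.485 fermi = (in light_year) 7.912e-31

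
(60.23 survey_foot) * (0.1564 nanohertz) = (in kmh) 1.034e-08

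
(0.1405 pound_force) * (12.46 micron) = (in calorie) 1.861e-06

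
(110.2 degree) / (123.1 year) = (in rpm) 4.731e-09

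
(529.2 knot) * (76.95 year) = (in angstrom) 6.607e+21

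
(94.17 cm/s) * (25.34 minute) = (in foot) 4697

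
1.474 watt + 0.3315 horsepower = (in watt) 248.7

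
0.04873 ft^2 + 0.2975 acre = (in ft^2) 1.296e+04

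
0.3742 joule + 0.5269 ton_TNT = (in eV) 1.376e+28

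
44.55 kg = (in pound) 98.22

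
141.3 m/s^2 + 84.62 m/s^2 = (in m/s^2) 225.9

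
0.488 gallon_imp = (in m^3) 0.002218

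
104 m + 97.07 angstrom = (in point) 2.948e+05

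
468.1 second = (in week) 0.000774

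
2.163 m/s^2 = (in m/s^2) 2.163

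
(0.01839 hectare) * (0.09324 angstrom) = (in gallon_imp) 3.772e-07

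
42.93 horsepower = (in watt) 3.201e+04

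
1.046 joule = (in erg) 1.046e+07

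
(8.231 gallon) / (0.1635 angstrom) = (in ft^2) 2.051e+10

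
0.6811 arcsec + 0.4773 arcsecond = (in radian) 5.616e-06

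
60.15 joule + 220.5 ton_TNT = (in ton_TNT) 220.5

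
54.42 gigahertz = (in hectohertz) 5.442e+08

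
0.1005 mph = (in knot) 0.08733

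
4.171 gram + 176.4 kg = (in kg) 176.4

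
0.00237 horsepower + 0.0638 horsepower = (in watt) 49.34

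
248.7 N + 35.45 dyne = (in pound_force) 55.91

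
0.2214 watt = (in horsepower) 0.0002969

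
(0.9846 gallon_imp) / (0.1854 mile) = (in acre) 3.707e-09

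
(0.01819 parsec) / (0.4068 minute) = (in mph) 5.144e+13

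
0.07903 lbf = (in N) 0.3515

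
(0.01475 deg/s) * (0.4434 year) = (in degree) 2.063e+05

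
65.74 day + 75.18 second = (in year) 0.1801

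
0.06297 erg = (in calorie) 1.505e-09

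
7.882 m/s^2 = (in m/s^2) 7.882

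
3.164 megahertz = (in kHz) 3164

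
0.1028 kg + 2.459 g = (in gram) 105.3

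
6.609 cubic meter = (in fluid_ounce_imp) 2.326e+05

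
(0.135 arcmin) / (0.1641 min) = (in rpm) 3.809e-05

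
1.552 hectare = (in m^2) 1.552e+04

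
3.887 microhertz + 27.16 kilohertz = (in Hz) 2.716e+04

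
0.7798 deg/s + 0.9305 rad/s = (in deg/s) 54.09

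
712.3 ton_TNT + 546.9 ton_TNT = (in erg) 5.268e+19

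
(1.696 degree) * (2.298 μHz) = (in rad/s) 6.802e-08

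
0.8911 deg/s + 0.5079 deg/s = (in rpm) 0.2332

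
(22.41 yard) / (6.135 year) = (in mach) 3.111e-10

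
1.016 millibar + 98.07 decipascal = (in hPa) 1.114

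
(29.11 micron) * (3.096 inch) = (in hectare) 2.289e-10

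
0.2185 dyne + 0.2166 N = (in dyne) 2.166e+04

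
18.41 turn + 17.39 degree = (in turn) 18.46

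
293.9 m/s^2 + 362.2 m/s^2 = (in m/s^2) 656.1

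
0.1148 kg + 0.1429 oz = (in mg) 1.189e+05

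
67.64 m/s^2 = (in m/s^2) 67.64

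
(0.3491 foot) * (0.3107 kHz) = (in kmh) 119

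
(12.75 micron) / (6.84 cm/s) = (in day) 2.157e-09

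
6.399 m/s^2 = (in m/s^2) 6.399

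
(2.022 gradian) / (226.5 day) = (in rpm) 1.55e-08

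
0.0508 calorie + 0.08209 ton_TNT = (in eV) 2.144e+27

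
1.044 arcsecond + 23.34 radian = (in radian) 23.34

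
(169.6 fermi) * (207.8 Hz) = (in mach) 1.035e-13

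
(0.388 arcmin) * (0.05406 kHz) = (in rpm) 0.05826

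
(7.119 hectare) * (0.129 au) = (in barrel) 8.641e+15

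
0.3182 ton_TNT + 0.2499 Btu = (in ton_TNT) 0.3182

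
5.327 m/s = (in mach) 0.01564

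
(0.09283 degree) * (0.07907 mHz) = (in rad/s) 1.281e-07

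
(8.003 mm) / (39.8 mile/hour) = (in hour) 1.249e-07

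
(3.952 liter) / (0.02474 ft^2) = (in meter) 1.719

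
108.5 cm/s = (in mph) 2.427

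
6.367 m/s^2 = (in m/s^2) 6.367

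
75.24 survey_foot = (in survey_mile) 0.01425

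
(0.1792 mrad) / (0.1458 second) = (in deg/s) 0.07042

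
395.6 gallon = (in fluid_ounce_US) 5.064e+04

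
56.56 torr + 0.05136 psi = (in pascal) 7895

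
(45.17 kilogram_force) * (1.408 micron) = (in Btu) 5.912e-07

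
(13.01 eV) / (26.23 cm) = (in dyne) 7.947e-13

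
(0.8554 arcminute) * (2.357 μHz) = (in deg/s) 3.36e-08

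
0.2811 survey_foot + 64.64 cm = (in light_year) 7.738e-17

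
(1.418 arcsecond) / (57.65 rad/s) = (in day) 1.38e-12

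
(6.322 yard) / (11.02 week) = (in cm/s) 8.674e-05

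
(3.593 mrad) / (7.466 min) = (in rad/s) 8.021e-06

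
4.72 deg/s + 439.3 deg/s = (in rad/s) 7.75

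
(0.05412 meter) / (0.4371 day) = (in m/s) 1.433e-06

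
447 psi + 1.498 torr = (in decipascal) 3.082e+07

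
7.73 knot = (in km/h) 14.32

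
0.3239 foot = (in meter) 0.09872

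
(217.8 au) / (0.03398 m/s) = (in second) 9.589e+14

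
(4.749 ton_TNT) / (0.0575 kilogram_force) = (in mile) 2.19e+07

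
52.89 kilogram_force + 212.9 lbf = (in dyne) 1.466e+08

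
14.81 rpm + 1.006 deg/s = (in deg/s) 89.87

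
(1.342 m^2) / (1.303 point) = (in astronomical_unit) 1.952e-08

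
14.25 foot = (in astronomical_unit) 2.903e-11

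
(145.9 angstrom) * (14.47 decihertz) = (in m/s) 2.111e-08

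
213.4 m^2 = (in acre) 0.05273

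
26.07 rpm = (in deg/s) 156.4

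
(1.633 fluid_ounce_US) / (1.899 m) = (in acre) 6.284e-09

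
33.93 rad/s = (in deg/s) 1944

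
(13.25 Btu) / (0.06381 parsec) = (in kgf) 7.24e-13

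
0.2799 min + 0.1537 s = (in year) 5.374e-07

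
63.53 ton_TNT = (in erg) 2.658e+18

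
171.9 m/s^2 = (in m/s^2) 171.9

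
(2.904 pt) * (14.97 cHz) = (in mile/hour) 0.0003431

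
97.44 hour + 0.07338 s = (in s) 3.508e+05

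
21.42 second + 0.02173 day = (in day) 0.02198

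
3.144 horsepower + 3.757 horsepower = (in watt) 5146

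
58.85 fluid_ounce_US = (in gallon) 0.4598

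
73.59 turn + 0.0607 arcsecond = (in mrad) 4.624e+05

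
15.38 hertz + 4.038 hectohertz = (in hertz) 419.2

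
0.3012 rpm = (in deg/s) 1.807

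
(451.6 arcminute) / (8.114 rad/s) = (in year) 5.134e-10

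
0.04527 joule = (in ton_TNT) 1.082e-11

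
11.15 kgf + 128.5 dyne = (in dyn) 1.093e+07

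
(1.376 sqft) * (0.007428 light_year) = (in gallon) 2.373e+15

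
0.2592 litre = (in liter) 0.2592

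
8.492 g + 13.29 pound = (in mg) 6.037e+06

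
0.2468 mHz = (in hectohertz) 2.468e-06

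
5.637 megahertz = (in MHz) 5.637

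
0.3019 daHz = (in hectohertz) 0.03019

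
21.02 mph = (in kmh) 33.83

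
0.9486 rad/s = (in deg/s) 54.35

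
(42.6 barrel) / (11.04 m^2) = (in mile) 0.0003812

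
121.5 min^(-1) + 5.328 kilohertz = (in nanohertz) 5.33e+12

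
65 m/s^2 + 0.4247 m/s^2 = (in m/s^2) 65.42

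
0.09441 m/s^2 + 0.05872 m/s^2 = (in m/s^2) 0.1531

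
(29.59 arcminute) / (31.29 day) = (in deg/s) 1.824e-07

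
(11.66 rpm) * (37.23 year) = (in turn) 2.282e+08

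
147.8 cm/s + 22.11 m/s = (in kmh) 84.92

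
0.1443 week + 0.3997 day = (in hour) 33.84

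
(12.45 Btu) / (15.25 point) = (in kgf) 2.49e+05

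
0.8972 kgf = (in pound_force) 1.978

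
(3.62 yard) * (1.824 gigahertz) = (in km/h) 2.174e+10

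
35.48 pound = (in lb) 35.48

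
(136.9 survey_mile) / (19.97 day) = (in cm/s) 12.77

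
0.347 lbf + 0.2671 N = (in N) 1.811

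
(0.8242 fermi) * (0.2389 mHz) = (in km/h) 7.088e-19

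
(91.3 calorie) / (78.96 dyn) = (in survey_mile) 300.6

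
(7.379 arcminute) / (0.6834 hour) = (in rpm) 8.331e-06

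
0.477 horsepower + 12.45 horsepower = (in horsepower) 12.93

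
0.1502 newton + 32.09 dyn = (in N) 0.1505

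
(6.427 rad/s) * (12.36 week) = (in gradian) 3.059e+09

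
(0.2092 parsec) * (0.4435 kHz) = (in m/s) 2.863e+18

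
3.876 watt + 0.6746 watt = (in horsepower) 0.006102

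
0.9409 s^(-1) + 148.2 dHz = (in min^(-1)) 945.7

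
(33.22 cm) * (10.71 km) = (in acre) 0.8792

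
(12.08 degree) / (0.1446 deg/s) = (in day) 0.0009669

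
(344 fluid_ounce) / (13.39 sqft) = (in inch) 0.322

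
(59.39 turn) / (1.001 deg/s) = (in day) 0.2472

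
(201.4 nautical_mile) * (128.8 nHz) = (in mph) 0.1075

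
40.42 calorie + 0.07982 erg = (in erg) 1.691e+09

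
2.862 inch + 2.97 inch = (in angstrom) 1.481e+09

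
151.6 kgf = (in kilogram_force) 151.6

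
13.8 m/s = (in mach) 0.04053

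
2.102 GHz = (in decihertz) 2.102e+10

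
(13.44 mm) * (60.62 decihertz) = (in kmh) 0.2933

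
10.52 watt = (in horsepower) 0.01411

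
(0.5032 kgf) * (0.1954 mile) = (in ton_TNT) 3.709e-07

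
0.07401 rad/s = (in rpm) 0.7067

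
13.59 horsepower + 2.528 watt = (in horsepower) 13.59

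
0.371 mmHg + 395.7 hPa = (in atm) 0.391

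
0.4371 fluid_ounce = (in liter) 0.01293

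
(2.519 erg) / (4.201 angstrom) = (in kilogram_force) 61.14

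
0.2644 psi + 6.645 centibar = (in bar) 0.08468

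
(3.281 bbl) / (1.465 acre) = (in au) 5.881e-16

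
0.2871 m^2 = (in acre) 7.094e-05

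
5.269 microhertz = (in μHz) 5.269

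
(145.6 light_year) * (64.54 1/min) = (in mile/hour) 3.314e+18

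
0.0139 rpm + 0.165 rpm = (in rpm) 0.1789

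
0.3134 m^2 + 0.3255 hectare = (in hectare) 0.3255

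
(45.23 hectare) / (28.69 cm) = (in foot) 5.172e+06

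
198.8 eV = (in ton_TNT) 7.613e-27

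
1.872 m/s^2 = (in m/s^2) 1.872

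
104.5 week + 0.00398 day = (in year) 2.004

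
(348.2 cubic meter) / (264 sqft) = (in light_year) 1.501e-15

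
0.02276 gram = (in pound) 5.018e-05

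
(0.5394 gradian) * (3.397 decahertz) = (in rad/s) 0.2878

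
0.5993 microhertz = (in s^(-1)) 5.993e-07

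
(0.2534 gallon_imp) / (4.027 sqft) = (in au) 2.058e-14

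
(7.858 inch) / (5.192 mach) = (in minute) 1.882e-06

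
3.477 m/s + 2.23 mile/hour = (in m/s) 4.474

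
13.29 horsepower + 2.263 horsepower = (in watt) 1.16e+04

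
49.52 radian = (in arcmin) 1.702e+05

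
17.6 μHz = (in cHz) 0.00176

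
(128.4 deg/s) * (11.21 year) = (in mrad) 7.922e+11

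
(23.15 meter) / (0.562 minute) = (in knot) 1.335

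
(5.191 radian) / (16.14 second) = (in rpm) 3.071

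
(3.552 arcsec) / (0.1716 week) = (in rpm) 1.584e-09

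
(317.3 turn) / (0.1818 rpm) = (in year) 0.003321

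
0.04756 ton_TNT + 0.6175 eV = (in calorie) 4.756e+07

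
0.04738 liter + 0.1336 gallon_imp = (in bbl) 0.004118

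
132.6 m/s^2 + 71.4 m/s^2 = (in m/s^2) 204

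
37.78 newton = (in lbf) 8.493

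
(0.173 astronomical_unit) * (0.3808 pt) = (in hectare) 347.7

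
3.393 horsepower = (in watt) 2530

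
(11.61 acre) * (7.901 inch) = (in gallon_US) 2.491e+06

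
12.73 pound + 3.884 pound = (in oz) 265.8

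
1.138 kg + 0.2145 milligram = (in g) 1138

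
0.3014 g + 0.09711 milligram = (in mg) 301.5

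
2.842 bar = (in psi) 41.22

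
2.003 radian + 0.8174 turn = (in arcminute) 2.454e+04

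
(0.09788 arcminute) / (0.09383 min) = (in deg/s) 0.0002898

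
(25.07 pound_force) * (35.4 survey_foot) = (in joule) 1203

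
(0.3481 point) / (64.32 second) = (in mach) 5.607e-09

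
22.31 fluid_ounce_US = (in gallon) 0.1743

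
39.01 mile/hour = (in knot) 33.9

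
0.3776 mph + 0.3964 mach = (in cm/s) 1.351e+04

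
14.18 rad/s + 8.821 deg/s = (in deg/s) 821.3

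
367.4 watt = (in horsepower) 0.4927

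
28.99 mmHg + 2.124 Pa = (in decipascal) 3.867e+04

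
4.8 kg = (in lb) 10.58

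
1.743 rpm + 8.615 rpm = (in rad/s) 1.085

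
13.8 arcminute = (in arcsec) 828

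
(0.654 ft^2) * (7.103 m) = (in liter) 431.6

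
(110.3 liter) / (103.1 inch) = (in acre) 1.041e-05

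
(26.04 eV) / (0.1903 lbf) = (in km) 4.929e-21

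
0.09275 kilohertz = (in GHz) 9.275e-08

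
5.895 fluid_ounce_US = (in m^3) 0.0001743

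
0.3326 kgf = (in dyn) 3.262e+05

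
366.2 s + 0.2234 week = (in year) 0.004296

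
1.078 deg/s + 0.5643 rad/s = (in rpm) 5.568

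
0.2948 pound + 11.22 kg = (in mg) 1.135e+07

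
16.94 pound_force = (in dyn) 7.535e+06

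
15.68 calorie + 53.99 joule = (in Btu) 0.1134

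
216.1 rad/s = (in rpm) 2064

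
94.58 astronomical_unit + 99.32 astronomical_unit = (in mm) 2.901e+16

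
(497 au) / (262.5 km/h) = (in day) 1.18e+07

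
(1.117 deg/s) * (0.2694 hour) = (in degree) 1083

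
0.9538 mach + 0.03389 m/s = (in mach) 0.9539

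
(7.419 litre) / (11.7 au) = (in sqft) 4.563e-14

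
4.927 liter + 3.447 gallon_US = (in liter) 17.98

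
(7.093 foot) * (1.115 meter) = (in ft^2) 25.95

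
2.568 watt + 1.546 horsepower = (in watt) 1155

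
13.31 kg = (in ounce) 469.5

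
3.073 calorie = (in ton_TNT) 3.073e-09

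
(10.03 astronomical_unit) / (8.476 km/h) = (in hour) 1.77e+08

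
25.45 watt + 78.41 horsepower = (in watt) 5.85e+04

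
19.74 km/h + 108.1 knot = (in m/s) 61.09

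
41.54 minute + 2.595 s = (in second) 2495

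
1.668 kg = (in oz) 58.84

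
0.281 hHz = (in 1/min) 1686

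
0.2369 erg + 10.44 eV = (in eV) 1.479e+11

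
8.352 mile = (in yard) 1.47e+04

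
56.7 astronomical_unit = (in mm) 8.482e+15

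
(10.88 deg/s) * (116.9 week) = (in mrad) 1.343e+10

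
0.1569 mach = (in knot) 103.8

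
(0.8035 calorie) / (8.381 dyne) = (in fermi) 4.011e+19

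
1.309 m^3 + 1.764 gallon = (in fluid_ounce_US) 4.449e+04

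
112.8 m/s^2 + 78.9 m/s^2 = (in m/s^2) 191.7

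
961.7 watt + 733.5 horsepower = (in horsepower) 734.8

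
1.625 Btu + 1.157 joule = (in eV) 1.071e+22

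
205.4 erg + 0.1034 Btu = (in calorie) 26.07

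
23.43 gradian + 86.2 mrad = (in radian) 0.4542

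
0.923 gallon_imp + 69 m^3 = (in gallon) 1.823e+04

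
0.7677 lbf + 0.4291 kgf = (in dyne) 7.623e+05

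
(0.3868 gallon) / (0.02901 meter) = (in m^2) 0.05047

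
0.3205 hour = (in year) 3.659e-05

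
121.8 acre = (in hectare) 49.29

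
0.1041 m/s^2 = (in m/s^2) 0.1041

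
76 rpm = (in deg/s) 456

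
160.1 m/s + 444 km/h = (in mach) 0.8324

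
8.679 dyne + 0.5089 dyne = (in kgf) 9.369e-06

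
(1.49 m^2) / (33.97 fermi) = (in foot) 1.439e+14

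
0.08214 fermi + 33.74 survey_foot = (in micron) 1.028e+07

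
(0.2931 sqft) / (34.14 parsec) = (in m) 2.585e-20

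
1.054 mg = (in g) 0.001054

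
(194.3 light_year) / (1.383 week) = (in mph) 4.916e+12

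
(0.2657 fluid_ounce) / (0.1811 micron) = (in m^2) 43.39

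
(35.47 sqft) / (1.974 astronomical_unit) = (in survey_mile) 6.934e-15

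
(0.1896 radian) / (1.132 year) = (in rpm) 5.072e-08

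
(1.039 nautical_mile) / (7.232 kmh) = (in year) 3.037e-05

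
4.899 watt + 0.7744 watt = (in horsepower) 0.007608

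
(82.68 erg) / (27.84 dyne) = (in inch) 1.169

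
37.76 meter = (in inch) 1487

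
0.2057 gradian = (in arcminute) 11.11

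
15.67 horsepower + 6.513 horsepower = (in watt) 1.654e+04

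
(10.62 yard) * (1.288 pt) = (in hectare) 4.412e-07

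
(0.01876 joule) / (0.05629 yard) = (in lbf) 0.08194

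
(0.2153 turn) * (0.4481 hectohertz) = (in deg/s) 3473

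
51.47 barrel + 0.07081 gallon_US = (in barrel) 51.47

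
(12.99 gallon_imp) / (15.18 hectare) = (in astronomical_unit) 2.6e-18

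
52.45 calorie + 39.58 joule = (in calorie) 61.91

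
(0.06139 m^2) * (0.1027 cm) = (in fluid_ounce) 2.132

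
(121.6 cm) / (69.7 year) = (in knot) 1.075e-09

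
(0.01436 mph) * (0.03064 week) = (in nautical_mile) 0.06423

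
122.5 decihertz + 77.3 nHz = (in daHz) 1.225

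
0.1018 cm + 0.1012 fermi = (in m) 0.001018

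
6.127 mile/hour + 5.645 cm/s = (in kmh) 10.06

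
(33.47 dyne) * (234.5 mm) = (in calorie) 1.876e-05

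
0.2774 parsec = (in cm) 8.56e+17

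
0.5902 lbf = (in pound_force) 0.5902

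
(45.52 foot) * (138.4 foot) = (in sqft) 6300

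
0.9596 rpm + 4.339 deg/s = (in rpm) 1.683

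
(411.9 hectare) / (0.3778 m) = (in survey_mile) 6775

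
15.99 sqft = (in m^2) 1.486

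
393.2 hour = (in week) 2.34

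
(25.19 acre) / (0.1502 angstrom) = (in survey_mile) 4.217e+12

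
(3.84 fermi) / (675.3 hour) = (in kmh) 5.686e-21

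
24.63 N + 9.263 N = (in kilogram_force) 3.456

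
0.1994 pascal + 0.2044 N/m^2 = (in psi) 5.857e-05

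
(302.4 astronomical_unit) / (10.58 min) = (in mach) 2.093e+08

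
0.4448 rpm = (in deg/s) 2.669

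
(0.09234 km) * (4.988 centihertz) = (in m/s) 4.606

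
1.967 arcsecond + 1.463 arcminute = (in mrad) 0.4351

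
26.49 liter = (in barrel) 0.1666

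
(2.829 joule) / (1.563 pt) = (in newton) 5131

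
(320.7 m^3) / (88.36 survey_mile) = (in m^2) 0.002255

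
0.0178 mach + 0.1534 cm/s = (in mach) 0.0178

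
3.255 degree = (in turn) 0.009042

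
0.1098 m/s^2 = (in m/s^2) 0.1098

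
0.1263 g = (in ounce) 0.004455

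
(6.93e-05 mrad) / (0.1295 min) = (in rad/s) 8.919e-09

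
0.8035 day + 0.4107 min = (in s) 6.945e+04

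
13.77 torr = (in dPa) 1.836e+04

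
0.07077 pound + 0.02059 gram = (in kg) 0.03212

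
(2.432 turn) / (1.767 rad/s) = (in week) 1.43e-05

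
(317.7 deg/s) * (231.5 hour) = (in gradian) 2.942e+08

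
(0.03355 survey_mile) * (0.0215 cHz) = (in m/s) 0.01161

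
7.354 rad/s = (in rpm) 70.23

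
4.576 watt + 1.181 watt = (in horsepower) 0.00772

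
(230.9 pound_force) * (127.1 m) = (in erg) 1.305e+12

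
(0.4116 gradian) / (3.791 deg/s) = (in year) 3.099e-09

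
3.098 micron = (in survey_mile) 1.925e-09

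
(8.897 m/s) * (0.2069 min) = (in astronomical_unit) 7.383e-10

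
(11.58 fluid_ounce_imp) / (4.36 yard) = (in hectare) 8.253e-09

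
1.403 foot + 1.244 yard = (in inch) 61.62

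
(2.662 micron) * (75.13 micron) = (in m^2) 2e-10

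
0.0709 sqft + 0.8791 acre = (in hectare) 0.3558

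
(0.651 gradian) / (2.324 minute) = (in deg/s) 0.004202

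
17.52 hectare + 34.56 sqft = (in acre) 43.29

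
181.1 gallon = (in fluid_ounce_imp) 2.413e+04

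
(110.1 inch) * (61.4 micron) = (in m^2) 0.0001717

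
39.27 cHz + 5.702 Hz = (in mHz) 6095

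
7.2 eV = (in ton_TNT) 2.757e-28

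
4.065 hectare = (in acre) 10.04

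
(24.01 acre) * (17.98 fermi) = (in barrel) 1.099e-08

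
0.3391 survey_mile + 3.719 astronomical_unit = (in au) 3.719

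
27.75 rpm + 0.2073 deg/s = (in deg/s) 166.7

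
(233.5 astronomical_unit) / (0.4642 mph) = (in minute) 2.805e+12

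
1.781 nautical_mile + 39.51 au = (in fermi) 5.911e+27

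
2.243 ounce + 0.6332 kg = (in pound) 1.536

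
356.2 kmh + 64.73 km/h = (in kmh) 420.9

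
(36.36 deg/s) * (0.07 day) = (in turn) 610.8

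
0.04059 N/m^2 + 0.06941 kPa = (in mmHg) 0.5209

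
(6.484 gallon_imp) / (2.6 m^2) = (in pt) 32.14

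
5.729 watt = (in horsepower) 0.007683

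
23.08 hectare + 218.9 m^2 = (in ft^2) 2.487e+06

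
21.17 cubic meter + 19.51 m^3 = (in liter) 4.068e+04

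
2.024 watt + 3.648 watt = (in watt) 5.672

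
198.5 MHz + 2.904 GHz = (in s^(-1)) 3.102e+09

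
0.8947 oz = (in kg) 0.02536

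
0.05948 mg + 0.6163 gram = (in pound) 0.001359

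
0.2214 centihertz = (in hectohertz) 2.214e-05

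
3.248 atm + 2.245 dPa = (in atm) 3.248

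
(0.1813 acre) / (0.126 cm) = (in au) 3.892e-06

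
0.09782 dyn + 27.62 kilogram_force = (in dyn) 2.709e+07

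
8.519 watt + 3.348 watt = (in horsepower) 0.01591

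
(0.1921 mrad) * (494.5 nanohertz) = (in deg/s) 5.443e-09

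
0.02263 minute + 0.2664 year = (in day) 97.24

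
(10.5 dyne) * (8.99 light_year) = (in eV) 5.574e+31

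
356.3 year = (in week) 1.858e+04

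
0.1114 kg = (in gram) 111.4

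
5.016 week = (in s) 3.034e+06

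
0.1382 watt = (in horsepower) 0.0001853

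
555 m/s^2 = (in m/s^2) 555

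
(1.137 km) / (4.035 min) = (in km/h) 16.91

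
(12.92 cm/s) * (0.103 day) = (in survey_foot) 3772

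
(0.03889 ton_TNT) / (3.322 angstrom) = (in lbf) 1.101e+17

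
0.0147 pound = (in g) 6.668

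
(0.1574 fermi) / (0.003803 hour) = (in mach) 3.376e-20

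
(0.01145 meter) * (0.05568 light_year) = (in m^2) 6.032e+12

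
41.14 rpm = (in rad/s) 4.308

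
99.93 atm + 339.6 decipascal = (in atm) 99.93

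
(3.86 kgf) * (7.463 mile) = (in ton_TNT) 0.0001087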